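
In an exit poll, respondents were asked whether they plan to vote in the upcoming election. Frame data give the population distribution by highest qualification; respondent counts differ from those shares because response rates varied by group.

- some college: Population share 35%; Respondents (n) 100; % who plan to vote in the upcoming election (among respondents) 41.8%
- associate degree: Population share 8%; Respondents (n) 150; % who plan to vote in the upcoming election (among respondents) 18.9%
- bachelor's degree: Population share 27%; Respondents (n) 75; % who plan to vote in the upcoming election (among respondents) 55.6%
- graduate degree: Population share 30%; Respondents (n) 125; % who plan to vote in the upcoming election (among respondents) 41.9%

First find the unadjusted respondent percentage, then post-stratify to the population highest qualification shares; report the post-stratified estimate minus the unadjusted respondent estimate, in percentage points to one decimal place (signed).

Without adjustment, the pooled respondent share is:
  (100/450)×41.8 + (150/450)×18.9 + (75/450)×55.6 + (125/450)×41.9 = 36.4944%
Post-stratifying to population shares instead:
  0.35×41.8 + 0.08×18.9 + 0.27×55.6 + 0.3×41.9 = 43.724%
Difference = 43.724 − 36.4944 = 7.2296 pp.

+7.2 percentage points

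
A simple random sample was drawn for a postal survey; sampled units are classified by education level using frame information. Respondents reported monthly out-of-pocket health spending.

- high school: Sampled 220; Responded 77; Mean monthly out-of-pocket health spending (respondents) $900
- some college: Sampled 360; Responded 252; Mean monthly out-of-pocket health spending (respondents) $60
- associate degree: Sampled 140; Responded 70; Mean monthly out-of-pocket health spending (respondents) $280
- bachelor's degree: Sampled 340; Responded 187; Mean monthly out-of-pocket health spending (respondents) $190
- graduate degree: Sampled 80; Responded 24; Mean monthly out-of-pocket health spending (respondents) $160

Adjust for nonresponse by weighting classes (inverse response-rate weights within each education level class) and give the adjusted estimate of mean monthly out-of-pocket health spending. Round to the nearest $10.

Class response rates: high school 77/220 = 35%, some college 252/360 = 70%, associate degree 70/140 = 50%, bachelor's degree 187/340 = 55%, graduate degree 24/80 = 30%.
With weight = n_sampled/n_responded per class, the weighted class total is n_sampled:
  high school: 220 × 900 = 198,000
  some college: 360 × 60 = 21,600
  associate degree: 140 × 280 = 39,200
  bachelor's degree: 340 × 190 = 64,600
  graduate degree: 80 × 160 = 12,800
Adjusted estimate = 336,200 / 1,140 = 294.912 → $290.

$290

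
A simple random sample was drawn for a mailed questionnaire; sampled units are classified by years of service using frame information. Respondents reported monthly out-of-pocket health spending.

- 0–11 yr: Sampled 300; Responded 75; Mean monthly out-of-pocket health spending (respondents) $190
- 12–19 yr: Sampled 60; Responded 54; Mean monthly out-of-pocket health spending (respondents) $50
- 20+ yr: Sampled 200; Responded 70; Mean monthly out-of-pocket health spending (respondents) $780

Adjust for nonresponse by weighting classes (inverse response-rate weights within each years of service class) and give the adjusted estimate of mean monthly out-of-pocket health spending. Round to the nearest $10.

Response rates by class: 0–11 yr 75/300 = 25%, 12–19 yr 54/60 = 90%, 20+ yr 70/200 = 35%.
Each respondent's weight = sampled/responded in their class; summing within a class gives n_sampled, so:
  0–11 yr: 300 × 190 = 57,000
  12–19 yr: 60 × 50 = 3000
  20+ yr: 200 × 780 = 156,000
Adjusted estimate = 216,000 / 560 = 385.714 → $390.

$390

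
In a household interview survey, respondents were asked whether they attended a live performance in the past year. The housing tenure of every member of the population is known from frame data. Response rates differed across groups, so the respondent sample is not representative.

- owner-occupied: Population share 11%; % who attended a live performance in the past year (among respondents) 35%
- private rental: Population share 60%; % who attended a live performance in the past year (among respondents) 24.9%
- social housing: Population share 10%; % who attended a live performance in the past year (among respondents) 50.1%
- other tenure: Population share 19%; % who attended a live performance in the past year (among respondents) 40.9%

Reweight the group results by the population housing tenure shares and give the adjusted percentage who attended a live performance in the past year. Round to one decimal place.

31.6%

Post-stratification weights by population share, not respondent share:
  owner-occupied: 0.11 × 35 = 3.85
  private rental: 0.6 × 24.9 = 14.94
  social housing: 0.1 × 50.1 = 5.01
  other tenure: 0.19 × 40.9 = 7.771
Post-stratified estimate = 31.571 → 31.6%.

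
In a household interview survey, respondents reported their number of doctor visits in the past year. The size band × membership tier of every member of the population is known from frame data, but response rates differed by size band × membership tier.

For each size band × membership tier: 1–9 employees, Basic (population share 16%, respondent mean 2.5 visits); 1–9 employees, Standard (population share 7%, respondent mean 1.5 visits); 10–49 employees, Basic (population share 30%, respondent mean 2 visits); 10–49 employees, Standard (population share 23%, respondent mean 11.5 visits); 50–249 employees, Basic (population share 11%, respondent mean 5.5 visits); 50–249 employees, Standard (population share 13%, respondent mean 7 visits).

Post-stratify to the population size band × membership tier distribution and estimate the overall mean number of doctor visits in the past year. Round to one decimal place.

5.3

Weight each group's respondent value by its population share:
  1–9 employees, Basic: 0.16 × 2.5 = 0.4
  1–9 employees, Standard: 0.07 × 1.5 = 0.105
  10–49 employees, Basic: 0.3 × 2 = 0.6
  10–49 employees, Standard: 0.23 × 11.5 = 2.645
  50–249 employees, Basic: 0.11 × 5.5 = 0.605
  50–249 employees, Standard: 0.13 × 7 = 0.91
Post-stratified estimate = 5.265 → 5.3.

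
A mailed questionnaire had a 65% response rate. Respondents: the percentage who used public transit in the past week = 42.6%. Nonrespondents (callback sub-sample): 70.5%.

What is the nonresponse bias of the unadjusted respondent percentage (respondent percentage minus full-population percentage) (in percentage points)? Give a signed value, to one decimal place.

-9.8 percentage points

Nonresponse fraction = 1 − 0.65 = 0.35.
Bias = (nonresponse fraction) × (respondent percentage − nonrespondent percentage)
     = 0.35 × (42.6 − 70.5) = 0.35 × -27.9 = -9.765.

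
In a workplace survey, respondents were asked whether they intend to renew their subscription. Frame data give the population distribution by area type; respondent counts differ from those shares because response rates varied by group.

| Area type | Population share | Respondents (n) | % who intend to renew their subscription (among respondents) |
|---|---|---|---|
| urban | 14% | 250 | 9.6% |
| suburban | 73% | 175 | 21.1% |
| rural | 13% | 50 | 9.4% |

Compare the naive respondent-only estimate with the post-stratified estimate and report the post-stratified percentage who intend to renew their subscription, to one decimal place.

18.0%

Unadjusted (pooled respondent) estimate weights by respondent counts:
  (250/475)×9.6 + (175/475)×21.1 + (50/475)×9.4 = 13.8158%
Reweighting by population area type shares:
  0.14×9.6 + 0.73×21.1 + 0.13×9.4 = 17.969%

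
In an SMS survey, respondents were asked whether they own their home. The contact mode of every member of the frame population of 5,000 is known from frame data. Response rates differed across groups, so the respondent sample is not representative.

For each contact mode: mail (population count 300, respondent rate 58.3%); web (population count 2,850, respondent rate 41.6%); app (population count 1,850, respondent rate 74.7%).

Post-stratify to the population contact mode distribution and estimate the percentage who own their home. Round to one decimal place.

Post-stratification weights by population share, not respondent share:
  mail: (300/5,000) × 58.3 = 3.498
  web: (2,850/5,000) × 41.6 = 23.712
  app: (1,850/5,000) × 74.7 = 27.639
Post-stratified estimate = 54.849 → 54.8%.

54.8%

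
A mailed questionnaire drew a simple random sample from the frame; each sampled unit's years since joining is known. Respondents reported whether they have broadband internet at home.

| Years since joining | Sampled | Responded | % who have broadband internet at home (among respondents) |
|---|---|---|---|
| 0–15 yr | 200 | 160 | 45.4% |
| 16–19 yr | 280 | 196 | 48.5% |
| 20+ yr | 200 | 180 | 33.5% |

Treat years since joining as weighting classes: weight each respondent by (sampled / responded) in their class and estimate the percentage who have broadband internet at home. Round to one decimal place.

43.2%

Class response rates: 0–15 yr 160/200 = 80%, 16–19 yr 196/280 = 70%, 20+ yr 180/200 = 90%.
Each respondent's weight = sampled/responded in their class; summing within a class gives n_sampled, so:
  0–15 yr: 200 × 45.4 = 9080
  16–19 yr: 280 × 48.5 = 13,580
  20+ yr: 200 × 33.5 = 6700
Adjusted estimate = 29,360 / 680 = 43.1765 → 43.2%.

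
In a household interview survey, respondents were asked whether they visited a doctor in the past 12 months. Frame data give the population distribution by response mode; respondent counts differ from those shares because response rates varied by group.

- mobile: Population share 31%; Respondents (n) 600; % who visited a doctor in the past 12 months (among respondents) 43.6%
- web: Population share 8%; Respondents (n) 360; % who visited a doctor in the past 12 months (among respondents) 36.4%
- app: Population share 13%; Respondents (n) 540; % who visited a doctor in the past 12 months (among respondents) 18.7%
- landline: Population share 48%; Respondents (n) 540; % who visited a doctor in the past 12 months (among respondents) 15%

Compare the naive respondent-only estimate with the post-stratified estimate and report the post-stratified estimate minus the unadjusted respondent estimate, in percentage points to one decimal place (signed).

-2.1 percentage points

Naive respondent-only estimate (weights = respondent counts):
  (600/2040)×43.6 + (360/2040)×36.4 + (540/2040)×18.7 + (540/2040)×15 = 28.1676%
Post-stratified estimate weights by population shares:
  0.31×43.6 + 0.08×36.4 + 0.13×18.7 + 0.48×15 = 26.059%
Difference = 26.059 − 28.1676 = -2.1086 pp.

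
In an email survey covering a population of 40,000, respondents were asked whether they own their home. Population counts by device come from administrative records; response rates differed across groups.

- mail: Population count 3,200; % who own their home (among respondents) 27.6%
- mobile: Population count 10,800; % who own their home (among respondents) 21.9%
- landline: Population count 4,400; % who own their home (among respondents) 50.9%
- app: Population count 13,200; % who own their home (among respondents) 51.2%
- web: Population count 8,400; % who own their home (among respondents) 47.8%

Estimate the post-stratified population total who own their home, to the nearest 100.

Each cell contributes its population count × the respondent rate:
  mail: 3,200 × 27.6% = 883.2
  mobile: 10,800 × 21.9% = 2365.2
  landline: 4,400 × 50.9% = 2239.6
  app: 13,200 × 51.2% = 6758.4
  web: 8,400 × 47.8% = 4015.2
Estimated total = 16261.6 → 16,300.

16,300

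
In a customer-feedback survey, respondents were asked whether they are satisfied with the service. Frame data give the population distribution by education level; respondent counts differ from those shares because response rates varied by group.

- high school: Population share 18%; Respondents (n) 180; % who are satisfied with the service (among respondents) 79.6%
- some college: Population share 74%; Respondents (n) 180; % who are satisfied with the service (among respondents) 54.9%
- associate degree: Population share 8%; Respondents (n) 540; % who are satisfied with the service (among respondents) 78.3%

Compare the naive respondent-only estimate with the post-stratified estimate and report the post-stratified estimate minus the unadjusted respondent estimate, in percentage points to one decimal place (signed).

-12.7 percentage points

Without adjustment, the pooled respondent share is:
  (180/900)×79.6 + (180/900)×54.9 + (540/900)×78.3 = 73.88%
Post-stratified estimate weights by population shares:
  0.18×79.6 + 0.74×54.9 + 0.08×78.3 = 61.218%
Difference = 61.218 − 73.88 = -12.662 pp.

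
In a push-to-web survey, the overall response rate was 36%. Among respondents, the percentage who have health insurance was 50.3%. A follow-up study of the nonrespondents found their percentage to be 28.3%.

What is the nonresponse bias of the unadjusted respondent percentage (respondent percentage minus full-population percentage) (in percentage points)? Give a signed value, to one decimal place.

Nonresponse fraction = 1 − 0.36 = 0.64.
Bias = (nonresponse fraction) × (respondent percentage − nonrespondent percentage)
     = 0.64 × (50.3 − 28.3) = 0.64 × 22 = 14.08.

+14.1 percentage points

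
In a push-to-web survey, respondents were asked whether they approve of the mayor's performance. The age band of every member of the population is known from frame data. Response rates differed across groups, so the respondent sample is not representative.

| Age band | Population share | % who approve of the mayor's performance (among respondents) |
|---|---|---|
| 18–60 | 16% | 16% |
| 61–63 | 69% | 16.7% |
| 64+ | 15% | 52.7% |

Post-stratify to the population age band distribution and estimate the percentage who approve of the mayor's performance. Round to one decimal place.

22.0%

Post-stratification weights by population share, not respondent share:
  18–60: 0.16 × 16 = 2.56
  61–63: 0.69 × 16.7 = 11.523
  64+: 0.15 × 52.7 = 7.905
Post-stratified estimate = 21.988 → 22.0%.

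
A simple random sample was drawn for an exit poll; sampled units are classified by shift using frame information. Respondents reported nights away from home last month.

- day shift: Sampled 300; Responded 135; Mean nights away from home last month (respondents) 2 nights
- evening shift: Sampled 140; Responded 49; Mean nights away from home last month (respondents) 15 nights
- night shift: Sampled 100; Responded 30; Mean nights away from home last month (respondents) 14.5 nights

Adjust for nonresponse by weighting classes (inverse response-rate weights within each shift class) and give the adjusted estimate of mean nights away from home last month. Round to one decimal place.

Class response rates: day shift 135/300 = 45%, evening shift 49/140 = 35%, night shift 30/100 = 30%.
Weighting each respondent by the inverse class response rate inflates each class back to its sampled size, so the class weight is n_sampled:
  day shift: 300 × 2 = 600
  evening shift: 140 × 15 = 2100
  night shift: 100 × 14.5 = 1450
Adjusted estimate = 4150 / 540 = 7.68518 → 7.7.

7.7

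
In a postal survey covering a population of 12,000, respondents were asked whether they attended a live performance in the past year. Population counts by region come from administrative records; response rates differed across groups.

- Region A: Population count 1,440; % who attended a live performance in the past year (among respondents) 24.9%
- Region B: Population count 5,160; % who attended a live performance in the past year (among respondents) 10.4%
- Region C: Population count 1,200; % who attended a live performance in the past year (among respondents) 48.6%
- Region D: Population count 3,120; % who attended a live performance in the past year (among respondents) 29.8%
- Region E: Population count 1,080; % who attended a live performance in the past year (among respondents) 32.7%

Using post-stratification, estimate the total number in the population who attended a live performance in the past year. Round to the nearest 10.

2,760

Estimated count per cell = population count × respondent percentage:
  Region A: 1,440 × 24.9% = 358.56
  Region B: 5,160 × 10.4% = 536.64
  Region C: 1,200 × 48.6% = 583.2
  Region D: 3,120 × 29.8% = 929.76
  Region E: 1,080 × 32.7% = 353.16
Estimated total = 2761.32 → 2,760.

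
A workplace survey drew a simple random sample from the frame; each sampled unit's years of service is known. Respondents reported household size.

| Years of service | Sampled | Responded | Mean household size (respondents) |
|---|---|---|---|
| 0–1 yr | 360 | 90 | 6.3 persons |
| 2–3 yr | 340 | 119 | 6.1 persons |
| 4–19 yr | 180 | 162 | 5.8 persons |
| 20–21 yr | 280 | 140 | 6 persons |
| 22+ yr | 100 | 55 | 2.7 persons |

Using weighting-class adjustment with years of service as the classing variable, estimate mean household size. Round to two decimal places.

Response rates by class: 0–1 yr 90/360 = 25%, 2–3 yr 119/340 = 35%, 4–19 yr 162/180 = 90%, 20–21 yr 140/280 = 50%, 22+ yr 55/100 = 55%.
Inverse-response-rate weighting restores each class to its sampled count, so class totals weight by n_sampled:
  0–1 yr: 360 × 6.3 = 2268
  2–3 yr: 340 × 6.1 = 2074
  4–19 yr: 180 × 5.8 = 1044
  20–21 yr: 280 × 6 = 1680
  22+ yr: 100 × 2.7 = 270
Adjusted estimate = 7336 / 1,260 = 5.82222 → 5.82.

5.82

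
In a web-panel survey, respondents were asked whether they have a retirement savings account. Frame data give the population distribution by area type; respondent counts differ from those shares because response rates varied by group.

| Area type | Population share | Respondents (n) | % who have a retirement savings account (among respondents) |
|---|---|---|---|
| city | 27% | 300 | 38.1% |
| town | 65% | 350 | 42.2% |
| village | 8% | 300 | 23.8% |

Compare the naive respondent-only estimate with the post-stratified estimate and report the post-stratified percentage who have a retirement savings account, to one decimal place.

39.6%

Without adjustment, the pooled respondent share is:
  (300/950)×38.1 + (350/950)×42.2 + (300/950)×23.8 = 35.0947%
Reweighting by population area type shares:
  0.27×38.1 + 0.65×42.2 + 0.08×23.8 = 39.621%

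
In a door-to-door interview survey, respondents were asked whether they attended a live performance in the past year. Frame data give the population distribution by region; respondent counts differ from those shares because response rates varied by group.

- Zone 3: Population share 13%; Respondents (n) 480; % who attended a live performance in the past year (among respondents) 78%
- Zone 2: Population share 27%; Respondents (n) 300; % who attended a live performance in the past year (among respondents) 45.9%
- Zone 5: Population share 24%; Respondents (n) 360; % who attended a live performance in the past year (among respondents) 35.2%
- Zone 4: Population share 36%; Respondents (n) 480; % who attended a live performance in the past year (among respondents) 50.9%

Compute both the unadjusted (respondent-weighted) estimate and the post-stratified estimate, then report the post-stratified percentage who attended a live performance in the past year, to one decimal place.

Naive respondent-only estimate (weights = respondent counts):
  (480/1620)×78 + (300/1620)×45.9 + (360/1620)×35.2 + (480/1620)×50.9 = 54.5148%
Reweighting by population region shares:
  0.13×78 + 0.27×45.9 + 0.24×35.2 + 0.36×50.9 = 49.305%

49.3%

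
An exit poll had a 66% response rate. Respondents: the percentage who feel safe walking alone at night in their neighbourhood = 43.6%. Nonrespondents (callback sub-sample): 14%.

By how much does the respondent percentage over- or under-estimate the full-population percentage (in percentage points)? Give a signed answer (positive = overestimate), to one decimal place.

+10.1 percentage points

Nonresponse fraction = 1 − 0.66 = 0.34.
Bias = (nonresponse fraction) × (respondent percentage − nonrespondent percentage)
     = 0.34 × (43.6 − 14) = 0.34 × 29.6 = 10.064.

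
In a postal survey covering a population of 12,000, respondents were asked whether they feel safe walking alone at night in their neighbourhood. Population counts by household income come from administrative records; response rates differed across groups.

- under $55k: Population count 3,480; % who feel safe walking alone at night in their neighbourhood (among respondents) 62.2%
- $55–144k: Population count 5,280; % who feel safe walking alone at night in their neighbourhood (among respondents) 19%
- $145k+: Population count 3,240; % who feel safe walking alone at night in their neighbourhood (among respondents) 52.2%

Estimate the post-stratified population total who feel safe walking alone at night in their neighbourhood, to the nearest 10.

Apply each group's respondent rate to its population count:
  under $55k: 3,480 × 62.2% = 2164.56
  $55–144k: 5,280 × 19% = 1003.2
  $145k+: 3,240 × 52.2% = 1691.28
Estimated total = 4859.04 → 4,860.

4,860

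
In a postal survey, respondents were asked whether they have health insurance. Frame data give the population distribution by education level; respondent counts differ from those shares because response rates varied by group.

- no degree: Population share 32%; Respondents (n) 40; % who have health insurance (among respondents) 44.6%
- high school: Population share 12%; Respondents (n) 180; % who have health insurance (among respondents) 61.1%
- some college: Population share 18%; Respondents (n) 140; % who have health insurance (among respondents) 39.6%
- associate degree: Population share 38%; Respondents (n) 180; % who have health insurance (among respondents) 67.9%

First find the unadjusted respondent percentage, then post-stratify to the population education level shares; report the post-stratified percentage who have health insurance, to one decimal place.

54.5%

Without adjustment, the pooled respondent share is:
  (40/540)×44.6 + (180/540)×61.1 + (140/540)×39.6 + (180/540)×67.9 = 56.5704%
Reweighting by population education level shares:
  0.32×44.6 + 0.12×61.1 + 0.18×39.6 + 0.38×67.9 = 54.534%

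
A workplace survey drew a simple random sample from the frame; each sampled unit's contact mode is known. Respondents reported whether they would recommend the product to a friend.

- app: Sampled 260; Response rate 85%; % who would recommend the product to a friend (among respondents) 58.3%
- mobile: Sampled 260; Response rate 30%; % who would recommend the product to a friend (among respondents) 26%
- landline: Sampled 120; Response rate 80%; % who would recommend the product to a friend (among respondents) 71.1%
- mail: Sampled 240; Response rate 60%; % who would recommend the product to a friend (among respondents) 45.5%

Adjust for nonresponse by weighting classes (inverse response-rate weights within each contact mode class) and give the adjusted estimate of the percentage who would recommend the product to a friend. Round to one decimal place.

Inverse-response-rate weighting restores each class to its sampled count, so class totals weight by n_sampled:
  app: 260 × 58.3 = 15,158
  mobile: 260 × 26 = 6760
  landline: 120 × 71.1 = 8532
  mail: 240 × 45.5 = 10,920
Adjusted estimate = 41,370 / 880 = 47.0114 → 47.0%.

47.0%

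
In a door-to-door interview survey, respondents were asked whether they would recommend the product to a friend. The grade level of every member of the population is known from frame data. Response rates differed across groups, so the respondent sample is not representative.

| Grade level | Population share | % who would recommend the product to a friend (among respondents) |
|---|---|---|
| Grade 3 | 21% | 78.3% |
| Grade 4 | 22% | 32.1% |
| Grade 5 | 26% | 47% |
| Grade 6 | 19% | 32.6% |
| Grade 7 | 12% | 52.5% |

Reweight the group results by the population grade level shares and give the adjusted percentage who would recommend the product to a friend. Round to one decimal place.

Weight each group's respondent value by its population share:
  Grade 3: 0.21 × 78.3 = 16.443
  Grade 4: 0.22 × 32.1 = 7.062
  Grade 5: 0.26 × 47 = 12.22
  Grade 6: 0.19 × 32.6 = 6.194
  Grade 7: 0.12 × 52.5 = 6.3
Post-stratified estimate = 48.219 → 48.2%.

48.2%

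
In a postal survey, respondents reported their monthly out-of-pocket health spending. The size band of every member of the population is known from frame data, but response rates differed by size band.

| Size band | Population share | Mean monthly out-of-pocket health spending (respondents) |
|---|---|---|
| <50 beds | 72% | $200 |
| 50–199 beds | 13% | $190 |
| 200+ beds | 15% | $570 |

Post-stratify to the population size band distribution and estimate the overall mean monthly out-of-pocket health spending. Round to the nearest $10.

$250

Reweight to the known size band distribution:
  <50 beds: 0.72 × 200 = 144
  50–199 beds: 0.13 × 190 = 24.7
  200+ beds: 0.15 × 570 = 85.5
Post-stratified estimate = 254.2 → $250.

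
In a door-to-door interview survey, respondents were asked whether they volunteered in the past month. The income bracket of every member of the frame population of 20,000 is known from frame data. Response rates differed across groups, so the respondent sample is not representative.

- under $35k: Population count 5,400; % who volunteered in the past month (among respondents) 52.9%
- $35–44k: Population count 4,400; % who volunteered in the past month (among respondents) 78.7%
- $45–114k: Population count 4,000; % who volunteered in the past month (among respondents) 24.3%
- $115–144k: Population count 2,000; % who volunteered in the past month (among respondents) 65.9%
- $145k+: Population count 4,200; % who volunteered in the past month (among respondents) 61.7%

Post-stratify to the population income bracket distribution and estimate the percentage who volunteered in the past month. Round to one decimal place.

56.0%

Each cell contributes population-share × respondent value:
  under $35k: (5,400/20,000) × 52.9 = 14.283
  $35–44k: (4,400/20,000) × 78.7 = 17.314
  $45–114k: (4,000/20,000) × 24.3 = 4.86
  $115–144k: (2,000/20,000) × 65.9 = 6.59
  $145k+: (4,200/20,000) × 61.7 = 12.957
Post-stratified estimate = 56.004 → 56.0%.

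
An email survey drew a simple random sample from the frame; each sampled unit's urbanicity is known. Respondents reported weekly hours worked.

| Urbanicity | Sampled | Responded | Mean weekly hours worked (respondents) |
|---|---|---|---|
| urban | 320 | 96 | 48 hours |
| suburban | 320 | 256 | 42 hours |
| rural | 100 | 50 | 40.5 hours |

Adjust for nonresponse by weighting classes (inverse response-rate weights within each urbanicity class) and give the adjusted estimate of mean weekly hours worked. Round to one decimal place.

Class response rates: urban 96/320 = 30%, suburban 256/320 = 80%, rural 50/100 = 50%.
Inverse-response-rate weighting restores each class to its sampled count, so class totals weight by n_sampled:
  urban: 320 × 48 = 15,360
  suburban: 320 × 42 = 13,440
  rural: 100 × 40.5 = 4050
Adjusted estimate = 32,850 / 740 = 44.3919 → 44.4.

44.4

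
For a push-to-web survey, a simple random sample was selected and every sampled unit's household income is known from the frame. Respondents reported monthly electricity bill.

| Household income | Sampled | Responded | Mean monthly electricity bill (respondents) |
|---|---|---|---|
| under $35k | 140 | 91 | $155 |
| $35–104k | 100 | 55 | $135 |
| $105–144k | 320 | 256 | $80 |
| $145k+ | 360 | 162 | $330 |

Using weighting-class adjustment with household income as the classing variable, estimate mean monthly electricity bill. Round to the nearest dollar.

$195

Response rates by class: under $35k 91/140 = 65%, $35–104k 55/100 = 55%, $105–144k 256/320 = 80%, $145k+ 162/360 = 45%.
With weight = n_sampled/n_responded per class, the weighted class total is n_sampled:
  under $35k: 140 × 155 = 21,700
  $35–104k: 100 × 135 = 13,500
  $105–144k: 320 × 80 = 25,600
  $145k+: 360 × 330 = 118,800
Adjusted estimate = 179,600 / 920 = 195.217 → $195.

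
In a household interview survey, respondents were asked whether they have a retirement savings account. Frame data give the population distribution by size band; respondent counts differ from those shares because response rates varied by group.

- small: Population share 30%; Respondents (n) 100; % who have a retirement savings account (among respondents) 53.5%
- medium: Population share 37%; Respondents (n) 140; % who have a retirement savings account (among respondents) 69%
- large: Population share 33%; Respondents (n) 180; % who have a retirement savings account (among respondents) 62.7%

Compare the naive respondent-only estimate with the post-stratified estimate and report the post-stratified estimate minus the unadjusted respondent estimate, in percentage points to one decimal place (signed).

-0.3 percentage points

Naive respondent-only estimate (weights = respondent counts):
  (100/420)×53.5 + (140/420)×69 + (180/420)×62.7 = 62.6095%
Post-stratifying to population shares instead:
  0.3×53.5 + 0.37×69 + 0.33×62.7 = 62.271%
Difference = 62.271 − 62.6095 = -0.3385 pp.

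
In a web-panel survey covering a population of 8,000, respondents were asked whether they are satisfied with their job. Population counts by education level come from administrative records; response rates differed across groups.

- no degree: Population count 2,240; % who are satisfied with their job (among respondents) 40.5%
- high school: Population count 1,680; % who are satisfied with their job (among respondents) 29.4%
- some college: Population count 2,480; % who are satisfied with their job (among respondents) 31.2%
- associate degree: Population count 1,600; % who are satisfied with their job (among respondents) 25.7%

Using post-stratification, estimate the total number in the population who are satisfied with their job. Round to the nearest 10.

2,590

Apply each group's respondent rate to its population count:
  no degree: 2,240 × 40.5% = 907.2
  high school: 1,680 × 29.4% = 493.92
  some college: 2,480 × 31.2% = 773.76
  associate degree: 1,600 × 25.7% = 411.2
Estimated total = 2586.08 → 2,590.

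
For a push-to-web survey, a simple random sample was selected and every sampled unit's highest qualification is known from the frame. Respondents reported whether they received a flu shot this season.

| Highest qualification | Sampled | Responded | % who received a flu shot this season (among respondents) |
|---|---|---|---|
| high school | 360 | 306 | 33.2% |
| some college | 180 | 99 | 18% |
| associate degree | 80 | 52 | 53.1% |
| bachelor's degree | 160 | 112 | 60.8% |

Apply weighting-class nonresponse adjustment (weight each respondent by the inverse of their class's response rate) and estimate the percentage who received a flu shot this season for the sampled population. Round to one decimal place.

Response rates by class: high school 306/360 = 85%, some college 99/180 = 55%, associate degree 52/80 = 65%, bachelor's degree 112/160 = 70%.
Inverse-response-rate weighting restores each class to its sampled count, so class totals weight by n_sampled:
  high school: 360 × 33.2 = 11952
  some college: 180 × 18 = 3240
  associate degree: 80 × 53.1 = 4248
  bachelor's degree: 160 × 60.8 = 9728
Adjusted estimate = 29,168 / 780 = 37.3949 → 37.4%.

37.4%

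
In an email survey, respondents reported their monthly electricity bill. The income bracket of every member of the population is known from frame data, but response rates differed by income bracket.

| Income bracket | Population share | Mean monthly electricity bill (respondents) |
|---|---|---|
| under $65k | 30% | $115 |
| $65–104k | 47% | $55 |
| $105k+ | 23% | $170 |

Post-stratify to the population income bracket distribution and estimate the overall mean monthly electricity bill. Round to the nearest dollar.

Post-stratification weights by population share, not respondent share:
  under $65k: 0.3 × 115 = 34.5
  $65–104k: 0.47 × 55 = 25.85
  $105k+: 0.23 × 170 = 39.1
Post-stratified estimate = 99.45 → $99.

$99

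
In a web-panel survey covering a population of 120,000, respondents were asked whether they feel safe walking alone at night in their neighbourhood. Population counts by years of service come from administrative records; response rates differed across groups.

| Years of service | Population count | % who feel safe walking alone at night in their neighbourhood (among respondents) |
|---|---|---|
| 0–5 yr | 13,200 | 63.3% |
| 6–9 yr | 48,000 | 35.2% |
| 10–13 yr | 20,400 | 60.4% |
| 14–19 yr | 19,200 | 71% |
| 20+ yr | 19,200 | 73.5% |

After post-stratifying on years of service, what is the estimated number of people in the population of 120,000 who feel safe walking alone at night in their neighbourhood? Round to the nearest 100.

Each cell contributes its population count × the respondent rate:
  0–5 yr: 13,200 × 63.3% = 8355.6
  6–9 yr: 48,000 × 35.2% = 16,896
  10–13 yr: 20,400 × 60.4% = 12321.6
  14–19 yr: 19,200 × 71% = 13,632
  20+ yr: 19,200 × 73.5% = 14,112
Estimated total = 65317.2 → 65,300.

65,300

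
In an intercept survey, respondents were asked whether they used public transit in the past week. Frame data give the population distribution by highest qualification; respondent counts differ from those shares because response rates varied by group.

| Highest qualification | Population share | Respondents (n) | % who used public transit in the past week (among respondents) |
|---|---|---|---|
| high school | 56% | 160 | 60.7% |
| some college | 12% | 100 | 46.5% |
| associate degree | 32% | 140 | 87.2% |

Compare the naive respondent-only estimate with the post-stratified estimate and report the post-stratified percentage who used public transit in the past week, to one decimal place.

67.5%

Without adjustment, the pooled respondent share is:
  (160/400)×60.7 + (100/400)×46.5 + (140/400)×87.2 = 66.425%
Post-stratified estimate weights by population shares:
  0.56×60.7 + 0.12×46.5 + 0.32×87.2 = 67.476%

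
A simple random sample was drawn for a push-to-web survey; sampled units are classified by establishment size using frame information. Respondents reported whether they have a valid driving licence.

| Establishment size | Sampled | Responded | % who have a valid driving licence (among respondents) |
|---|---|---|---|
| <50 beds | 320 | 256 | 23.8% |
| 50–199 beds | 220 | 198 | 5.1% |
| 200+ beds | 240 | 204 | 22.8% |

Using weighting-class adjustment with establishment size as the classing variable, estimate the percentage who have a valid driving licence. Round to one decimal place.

Response rates by class: <50 beds 256/320 = 80%, 50–199 beds 198/220 = 90%, 200+ beds 204/240 = 85%.
Weighting each respondent by the inverse class response rate inflates each class back to its sampled size, so the class weight is n_sampled:
  <50 beds: 320 × 23.8 = 7616
  50–199 beds: 220 × 5.1 = 1122
  200+ beds: 240 × 22.8 = 5472
Adjusted estimate = 14,210 / 780 = 18.2179 → 18.2%.

18.2%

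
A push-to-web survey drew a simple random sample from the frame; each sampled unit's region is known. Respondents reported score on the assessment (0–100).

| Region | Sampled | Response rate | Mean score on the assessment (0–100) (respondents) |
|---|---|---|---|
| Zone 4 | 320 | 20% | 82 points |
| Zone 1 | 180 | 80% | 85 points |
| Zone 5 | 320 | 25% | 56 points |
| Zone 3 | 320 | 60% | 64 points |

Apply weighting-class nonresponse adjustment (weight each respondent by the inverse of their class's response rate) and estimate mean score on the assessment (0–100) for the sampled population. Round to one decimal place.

With weight = n_sampled/n_responded per class, the weighted class total is n_sampled:
  Zone 4: 320 × 82 = 26,240
  Zone 1: 180 × 85 = 15,300
  Zone 5: 320 × 56 = 17,920
  Zone 3: 320 × 64 = 20,480
Adjusted estimate = 79,940 / 1,140 = 70.1228 → 70.1.

70.1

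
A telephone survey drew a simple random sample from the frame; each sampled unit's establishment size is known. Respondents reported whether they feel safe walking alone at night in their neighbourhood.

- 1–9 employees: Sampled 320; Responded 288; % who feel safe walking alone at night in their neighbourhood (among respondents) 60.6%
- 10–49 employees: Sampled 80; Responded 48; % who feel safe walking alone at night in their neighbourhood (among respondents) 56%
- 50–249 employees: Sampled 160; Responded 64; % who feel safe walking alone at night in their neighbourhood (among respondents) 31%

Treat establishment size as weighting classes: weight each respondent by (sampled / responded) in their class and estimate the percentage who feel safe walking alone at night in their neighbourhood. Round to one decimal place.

51.5%

Response rates by class: 1–9 employees 288/320 = 90%, 10–49 employees 48/80 = 60%, 50–249 employees 64/160 = 40%.
Each respondent's weight = sampled/responded in their class; summing within a class gives n_sampled, so:
  1–9 employees: 320 × 60.6 = 19,392
  10–49 employees: 80 × 56 = 4480
  50–249 employees: 160 × 31 = 4960
Adjusted estimate = 28,832 / 560 = 51.4857 → 51.5%.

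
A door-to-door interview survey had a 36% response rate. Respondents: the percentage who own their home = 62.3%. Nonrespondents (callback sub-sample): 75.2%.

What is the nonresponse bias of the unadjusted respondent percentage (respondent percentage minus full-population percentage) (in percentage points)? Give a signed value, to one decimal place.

Nonresponse fraction = 1 − 0.36 = 0.64.
Bias = (nonresponse fraction) × (respondent percentage − nonrespondent percentage)
     = 0.64 × (62.3 − 75.2) = 0.64 × -12.9 = -8.256.

-8.3 percentage points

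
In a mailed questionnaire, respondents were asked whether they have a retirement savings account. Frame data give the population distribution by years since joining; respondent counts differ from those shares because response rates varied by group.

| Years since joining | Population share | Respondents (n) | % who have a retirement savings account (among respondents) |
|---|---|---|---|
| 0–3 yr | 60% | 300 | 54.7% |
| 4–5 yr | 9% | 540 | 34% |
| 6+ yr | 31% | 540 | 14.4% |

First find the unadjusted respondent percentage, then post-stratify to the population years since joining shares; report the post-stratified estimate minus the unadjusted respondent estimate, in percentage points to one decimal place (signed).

+9.5 percentage points

Unadjusted (pooled respondent) estimate weights by respondent counts:
  (300/1380)×54.7 + (540/1380)×34 + (540/1380)×14.4 = 30.8304%
Reweighting by population years since joining shares:
  0.6×54.7 + 0.09×34 + 0.31×14.4 = 40.344%
Difference = 40.344 − 30.8304 = 9.5136 pp.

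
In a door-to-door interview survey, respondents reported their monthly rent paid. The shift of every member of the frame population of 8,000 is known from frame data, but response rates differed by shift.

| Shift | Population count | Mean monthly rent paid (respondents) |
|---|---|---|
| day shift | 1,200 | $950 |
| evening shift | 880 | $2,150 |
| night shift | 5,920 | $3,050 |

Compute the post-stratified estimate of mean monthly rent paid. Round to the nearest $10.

Reweight to the known shift distribution:
  day shift: (1,200/8,000) × 950 = 142.5
  evening shift: (880/8,000) × 2150 = 236.5
  night shift: (5,920/8,000) × 3050 = 2257
Post-stratified estimate = 2636 → $2,640.

$2,640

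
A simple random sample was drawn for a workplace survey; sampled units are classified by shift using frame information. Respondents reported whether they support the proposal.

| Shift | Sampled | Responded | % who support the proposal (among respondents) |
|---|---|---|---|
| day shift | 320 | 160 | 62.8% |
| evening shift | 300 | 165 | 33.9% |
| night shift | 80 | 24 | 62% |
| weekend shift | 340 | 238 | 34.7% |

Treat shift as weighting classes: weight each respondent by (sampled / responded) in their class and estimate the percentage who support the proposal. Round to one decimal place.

45.2%

Class response rates: day shift 160/320 = 50%, evening shift 165/300 = 55%, night shift 24/80 = 30%, weekend shift 238/340 = 70%.
Each respondent's weight = sampled/responded in their class; summing within a class gives n_sampled, so:
  day shift: 320 × 62.8 = 20,096
  evening shift: 300 × 33.9 = 10,170
  night shift: 80 × 62 = 4960
  weekend shift: 340 × 34.7 = 11798
Adjusted estimate = 47,024 / 1,040 = 45.2154 → 45.2%.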